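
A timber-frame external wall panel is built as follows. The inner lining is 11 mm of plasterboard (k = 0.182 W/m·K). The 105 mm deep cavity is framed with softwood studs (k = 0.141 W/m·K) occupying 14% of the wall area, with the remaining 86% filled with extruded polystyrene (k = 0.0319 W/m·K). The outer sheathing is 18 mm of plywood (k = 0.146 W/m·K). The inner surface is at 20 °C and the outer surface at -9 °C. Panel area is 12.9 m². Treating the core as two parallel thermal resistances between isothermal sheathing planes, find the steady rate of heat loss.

Sheathing layers in series; stud and cavity paths in parallel between them.
R_inner = 0.011/(0.182×12.9) = 0.004685 K/W
R_stud  = 0.105/(0.141×0.14×12.9) = 0.4123 K/W
R_cav   = 0.105/(0.0319×0.86×12.9) = 0.2967 K/W
1/R_core = 1/R_stud + 1/R_cav → R_core = 0.1725 K/W
R_outer = 0.018/(0.146×12.9) = 0.009557 K/W
R_total = 0.1868 K/W
Q = ΔT/R_total = 29/0.1868

Q ≈ 155 W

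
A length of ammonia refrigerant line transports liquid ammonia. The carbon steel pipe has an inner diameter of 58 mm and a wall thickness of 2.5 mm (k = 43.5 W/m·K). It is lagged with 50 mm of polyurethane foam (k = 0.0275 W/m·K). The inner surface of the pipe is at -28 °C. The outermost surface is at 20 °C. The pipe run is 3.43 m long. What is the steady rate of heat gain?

For a radial system each layer contributes R = ln(r_out/r_in)/(2πkL); films add R = 1/(hA).
R_carbon steel pipe wall = ln(31.5/29)/(2π×43.5×3.43) = 8.821×10^-5 K/W
R_polyurethane foam = ln(81.5/31.5)/(2π×0.0275×3.43) = 1.604 K/W
R_total = 1.604 K/W
Q = ΔT/R_total = 48/1.604

Q ≈ 29.9 W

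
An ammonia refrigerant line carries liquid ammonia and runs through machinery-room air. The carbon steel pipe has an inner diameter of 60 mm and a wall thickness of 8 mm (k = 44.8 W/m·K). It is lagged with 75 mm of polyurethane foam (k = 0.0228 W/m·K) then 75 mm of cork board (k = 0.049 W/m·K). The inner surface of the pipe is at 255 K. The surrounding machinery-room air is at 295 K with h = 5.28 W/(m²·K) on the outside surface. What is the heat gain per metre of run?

q′ ≈ 4.25 W/m

Radial resistances (cylindrical: R_cond = ln(r_o/r_i)/(2πkL), R_conv = 1/(h·2πrL)):
R_carbon steel pipe wall = ln(38/30)/(2π×44.8×1) = 8.398×10^-4 K/W
R_polyurethane foam = ln(113/38)/(2π×0.0228×1) = 7.607 K/W
R_cork board = ln(188/113)/(2π×0.049×1) = 1.653 K/W
R_outer film = 1/(h_o·2πr_oL) = 1/(5.28×2π×0.188×1) = 0.1603 K/W
R_total = 9.422 K/W
Q = ΔT/R_total = 40/9.422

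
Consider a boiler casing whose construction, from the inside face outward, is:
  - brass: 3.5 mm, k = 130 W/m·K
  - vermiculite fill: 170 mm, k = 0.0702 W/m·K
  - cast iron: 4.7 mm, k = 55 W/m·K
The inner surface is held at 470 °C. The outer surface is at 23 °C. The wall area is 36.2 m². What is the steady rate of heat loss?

Using the resistance-network approach (series):
R_brass = L/(kA) = 0.0035/(130×36.2) = 7.437×10^-7 K/W
R_vermiculite fill = L/(kA) = 0.17/(0.0702×36.2) = 0.0669 K/W
R_cast iron = L/(kA) = 0.0047/(55×36.2) = 2.361×10^-6 K/W
R_total = 0.0669 K/W
Q = ΔT / R_total = 447 / 0.0669

Q ≈ 6680 W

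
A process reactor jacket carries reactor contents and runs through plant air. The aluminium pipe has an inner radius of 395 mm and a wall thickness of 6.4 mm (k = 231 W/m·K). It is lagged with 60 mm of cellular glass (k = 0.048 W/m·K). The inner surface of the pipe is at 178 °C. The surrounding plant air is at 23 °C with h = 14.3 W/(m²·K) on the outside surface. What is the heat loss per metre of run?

Radial resistances (cylindrical: R_cond = ln(r_o/r_i)/(2πkL), R_conv = 1/(h·2πrL)):
R_aluminium pipe wall = ln(401.4/395)/(2π×231×1) = 1.107×10^-5 K/W
R_cellular glass = ln(461.4/401.4)/(2π×0.048×1) = 0.4619 K/W
R_outer film = 1/(h_o·2πr_oL) = 1/(14.3×2π×0.4614×1) = 0.02412 K/W
R_total = 0.486 K/W
Q = ΔT/R_total = 155/0.486

q′ ≈ 319 W/m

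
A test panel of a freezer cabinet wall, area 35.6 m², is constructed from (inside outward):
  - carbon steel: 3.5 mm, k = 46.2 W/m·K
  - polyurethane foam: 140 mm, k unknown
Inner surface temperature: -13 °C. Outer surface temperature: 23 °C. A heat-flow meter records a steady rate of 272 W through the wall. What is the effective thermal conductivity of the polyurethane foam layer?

Treating each layer as a thermal resistance in series:
R_carbon steel = L/(kA) = 0.0035/(46.2×35.6) = 2.128×10^-6 K/W
Sum of known resistances R_other = 2.128×10^-6 K/W
Total R = ΔT/Q = 36/272 = 0.1324 K/W
R_polyurethane foam = R_total − R_other = 0.1324 K/W
k = L/(R·A) = 0.14/(0.1324×35.6)

k ≈ 0.0297 W/(m·K)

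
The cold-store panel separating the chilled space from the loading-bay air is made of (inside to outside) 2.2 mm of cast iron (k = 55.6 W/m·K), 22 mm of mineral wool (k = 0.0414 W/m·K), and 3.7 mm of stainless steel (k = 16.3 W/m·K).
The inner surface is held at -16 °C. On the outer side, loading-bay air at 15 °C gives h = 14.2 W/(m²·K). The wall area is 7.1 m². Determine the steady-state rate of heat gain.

Series thermal resistances:
R_cast iron = L/(kA) = 0.0022/(55.6×7.1) = 5.573×10^-6 K/W
R_mineral wool = L/(kA) = 0.022/(0.0414×7.1) = 0.07485 K/W
R_stainless steel = L/(kA) = 0.0037/(16.3×7.1) = 3.197×10^-5 K/W
R_outer film = 1/(h_o·A) = 1/(14.2×7.1) = 0.009919 K/W
R_total = 0.0848 K/W
Q = ΔT / R_total = 31 / 0.0848

Q ≈ 366 W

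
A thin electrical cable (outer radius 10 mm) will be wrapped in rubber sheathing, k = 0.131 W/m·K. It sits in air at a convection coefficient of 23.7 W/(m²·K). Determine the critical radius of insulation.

r_cr ≈ 5.53 mm

For a cylinder r_cr = k/h = 0.131/23.7
r_cr = 5.53 mm; since the bare radius (10 mm) is above r_cr, any added insulation will reduce heat loss.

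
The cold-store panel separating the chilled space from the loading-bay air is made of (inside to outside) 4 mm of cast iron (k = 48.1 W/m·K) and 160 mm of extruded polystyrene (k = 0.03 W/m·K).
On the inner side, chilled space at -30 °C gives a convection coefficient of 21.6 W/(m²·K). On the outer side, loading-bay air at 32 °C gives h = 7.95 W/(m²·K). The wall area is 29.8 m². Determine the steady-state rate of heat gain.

Q ≈ 336 W

Thermal resistances in series:
R_inner film = 1/(h_i·A) = 1/(21.6×29.8) = 0.001554 K/W
R_cast iron = L/(kA) = 0.004/(48.1×29.8) = 2.791×10^-6 K/W
R_extruded polystyrene = L/(kA) = 0.16/(0.03×29.8) = 0.179 K/W
R_outer film = 1/(h_o·A) = 1/(7.95×29.8) = 0.004221 K/W
R_total = 0.1847 K/W
Q = ΔT / R_total = 62 / 0.1847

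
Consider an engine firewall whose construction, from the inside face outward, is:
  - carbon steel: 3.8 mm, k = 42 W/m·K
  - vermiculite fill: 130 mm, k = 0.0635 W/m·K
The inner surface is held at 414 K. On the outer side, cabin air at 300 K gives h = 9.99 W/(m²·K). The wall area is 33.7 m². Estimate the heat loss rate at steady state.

Q ≈ 1790 W

Treating each layer as a thermal resistance in series:
R_carbon steel = L/(kA) = 0.0038/(42×33.7) = 2.685×10^-6 K/W
R_vermiculite fill = L/(kA) = 0.13/(0.0635×33.7) = 0.06075 K/W
R_outer film = 1/(h_o·A) = 1/(9.99×33.7) = 0.00297 K/W
R_total = 0.06372 K/W
Q = ΔT / R_total = 114 / 0.06372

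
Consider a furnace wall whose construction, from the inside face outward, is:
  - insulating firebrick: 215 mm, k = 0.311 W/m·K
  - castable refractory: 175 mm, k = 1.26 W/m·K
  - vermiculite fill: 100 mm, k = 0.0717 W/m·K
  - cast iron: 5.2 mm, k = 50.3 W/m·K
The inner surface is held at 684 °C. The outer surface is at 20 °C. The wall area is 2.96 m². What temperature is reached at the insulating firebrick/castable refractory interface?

Series thermal resistances:
R_insulating firebrick = L/(kA) = 0.215/(0.311×2.96) = 0.2336 K/W
R_castable refractory = L/(kA) = 0.175/(1.26×2.96) = 0.04692 K/W
R_vermiculite fill = L/(kA) = 0.1/(0.0717×2.96) = 0.4712 K/W
R_cast iron = L/(kA) = 0.0052/(50.3×2.96) = 3.493×10^-5 K/W
R_total = 0.7517 K/W;  Q = ΔT/R_total = 664/0.7517 = 883.3 W
T_interface = T_inner − Q·ΣR(inner→interface) = 684 − 883×0.2336

T ≈ 478 °C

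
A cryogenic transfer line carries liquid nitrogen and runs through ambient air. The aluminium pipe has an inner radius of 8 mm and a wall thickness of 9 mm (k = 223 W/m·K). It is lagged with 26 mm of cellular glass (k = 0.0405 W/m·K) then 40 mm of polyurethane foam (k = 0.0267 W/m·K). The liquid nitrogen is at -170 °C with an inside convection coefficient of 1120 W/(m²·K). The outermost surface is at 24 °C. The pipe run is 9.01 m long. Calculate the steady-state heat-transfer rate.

Q ≈ 230 W

For a radial system each layer contributes R = ln(r_out/r_in)/(2πkL); films add R = 1/(hA).
R_inner film = 1/(h_i·2πr₁L) = 1/(1120×2π×0.008×9.01) = 0.001971 K/W
R_aluminium pipe wall = ln(17/8)/(2π×223×9.01) = 5.971×10^-5 K/W
R_cellular glass = ln(43/17)/(2π×0.0405×9.01) = 0.4047 K/W
R_polyurethane foam = ln(83/43)/(2π×0.0267×9.01) = 0.4351 K/W
R_total = 0.8419 K/W
Q = ΔT/R_total = 194/0.8419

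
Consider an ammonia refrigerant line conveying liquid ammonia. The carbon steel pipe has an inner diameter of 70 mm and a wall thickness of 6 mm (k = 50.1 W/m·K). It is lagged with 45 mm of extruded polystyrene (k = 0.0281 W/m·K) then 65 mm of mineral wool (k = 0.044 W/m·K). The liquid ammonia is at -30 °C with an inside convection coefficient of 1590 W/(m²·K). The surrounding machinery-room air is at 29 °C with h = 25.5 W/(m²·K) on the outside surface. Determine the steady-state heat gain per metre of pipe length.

For a radial system each layer contributes R = ln(r_out/r_in)/(2πkL); films add R = 1/(hA).
R_inner film = 1/(h_i·2πr₁L) = 1/(1590×2π×0.035×1) = 0.00286 K/W
R_carbon steel pipe wall = ln(41/35)/(2π×50.1×1) = 5.026×10^-4 K/W
R_extruded polystyrene = ln(86/41)/(2π×0.0281×1) = 4.196 K/W
R_mineral wool = ln(151/86)/(2π×0.044×1) = 2.036 K/W
R_outer film = 1/(h_o·2πr_oL) = 1/(25.5×2π×0.151×1) = 0.04133 K/W
R_total = 6.277 K/W
Q = ΔT/R_total = 59/6.277

q′ ≈ 9.4 W/m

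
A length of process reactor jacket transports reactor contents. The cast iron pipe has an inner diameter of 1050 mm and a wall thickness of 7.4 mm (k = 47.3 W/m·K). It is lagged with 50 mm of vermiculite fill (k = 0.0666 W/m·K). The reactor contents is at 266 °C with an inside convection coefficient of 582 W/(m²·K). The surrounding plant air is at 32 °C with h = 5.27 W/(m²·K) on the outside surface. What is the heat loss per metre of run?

Per-layer cylindrical resistances, series-summed:
R_inner film = 1/(h_i·2πr₁L) = 1/(582×2π×0.525×1) = 5.209×10^-4 K/W
R_cast iron pipe wall = ln(532.4/525)/(2π×47.3×1) = 4.71×10^-5 K/W
R_vermiculite fill = ln(582.4/532.4)/(2π×0.0666×1) = 0.2145 K/W
R_outer film = 1/(h_o·2πr_oL) = 1/(5.27×2π×0.5824×1) = 0.05185 K/W
R_total = 0.2669 K/W
Q = ΔT/R_total = 234/0.2669

q′ ≈ 877 W/m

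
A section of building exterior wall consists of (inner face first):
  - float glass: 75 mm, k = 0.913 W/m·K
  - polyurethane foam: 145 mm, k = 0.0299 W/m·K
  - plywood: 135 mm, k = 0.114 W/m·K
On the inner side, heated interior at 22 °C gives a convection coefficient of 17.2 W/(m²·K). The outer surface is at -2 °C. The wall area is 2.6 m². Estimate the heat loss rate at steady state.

Q ≈ 10.1 W

Using the resistance-network approach (series):
R_inner film = 1/(h_i·A) = 1/(17.2×2.6) = 0.02236 K/W
R_float glass = L/(kA) = 0.075/(0.913×2.6) = 0.03159 K/W
R_polyurethane foam = L/(kA) = 0.145/(0.0299×2.6) = 1.865 K/W
R_plywood = L/(kA) = 0.135/(0.114×2.6) = 0.4555 K/W
R_total = 2.375 K/W
Q = ΔT / R_total = 24 / 2.375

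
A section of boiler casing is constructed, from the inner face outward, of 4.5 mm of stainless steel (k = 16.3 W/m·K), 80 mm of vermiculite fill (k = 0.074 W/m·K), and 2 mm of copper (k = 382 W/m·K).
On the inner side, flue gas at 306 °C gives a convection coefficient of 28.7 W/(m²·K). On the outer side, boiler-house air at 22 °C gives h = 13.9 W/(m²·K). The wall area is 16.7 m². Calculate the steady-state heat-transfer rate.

Q ≈ 3990 W

Series thermal resistances:
R_inner film = 1/(h_i·A) = 1/(28.7×16.7) = 0.002086 K/W
R_stainless steel = L/(kA) = 0.0045/(16.3×16.7) = 1.653×10^-5 K/W
R_vermiculite fill = L/(kA) = 0.08/(0.074×16.7) = 0.06474 K/W
R_copper = L/(kA) = 0.002/(382×16.7) = 3.135×10^-7 K/W
R_outer film = 1/(h_o·A) = 1/(13.9×16.7) = 0.004308 K/W
R_total = 0.07115 K/W
Q = ΔT / R_total = 284 / 0.07115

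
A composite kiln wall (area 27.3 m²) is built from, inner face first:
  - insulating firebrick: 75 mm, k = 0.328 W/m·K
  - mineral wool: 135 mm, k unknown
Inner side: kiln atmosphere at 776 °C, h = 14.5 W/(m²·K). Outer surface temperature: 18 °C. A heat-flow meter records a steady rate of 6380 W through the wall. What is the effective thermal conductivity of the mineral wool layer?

k ≈ 0.0458 W/(m·K)

Using the resistance-network approach (series):
R_inner film = 1/(h_i·A) = 1/(14.5×27.3) = 0.002526 K/W
R_insulating firebrick = L/(kA) = 0.075/(0.328×27.3) = 0.008376 K/W
Sum of known resistances R_other = 0.0109 K/W
Total R = ΔT/Q = 758/6380 = 0.1188 K/W
R_mineral wool = R_total − R_other = 0.1079 K/W
k = L/(R·A) = 0.135/(0.1079×27.3)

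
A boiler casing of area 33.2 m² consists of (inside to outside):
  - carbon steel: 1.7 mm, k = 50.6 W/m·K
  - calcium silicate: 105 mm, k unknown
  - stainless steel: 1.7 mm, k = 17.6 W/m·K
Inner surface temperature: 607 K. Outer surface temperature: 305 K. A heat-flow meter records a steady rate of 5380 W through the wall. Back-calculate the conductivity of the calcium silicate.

k ≈ 0.0563 W/(m·K)

Using the resistance-network approach (series):
R_carbon steel = L/(kA) = 0.0017/(50.6×33.2) = 1.012×10^-6 K/W
R_stainless steel = L/(kA) = 0.0017/(17.6×33.2) = 2.909×10^-6 K/W
Sum of known resistances R_other = 3.921×10^-6 K/W
Total R = ΔT/Q = 302/5380 = 0.05613 K/W
R_calcium silicate = R_total − R_other = 0.05613 K/W
k = L/(R·A) = 0.105/(0.05613×33.2)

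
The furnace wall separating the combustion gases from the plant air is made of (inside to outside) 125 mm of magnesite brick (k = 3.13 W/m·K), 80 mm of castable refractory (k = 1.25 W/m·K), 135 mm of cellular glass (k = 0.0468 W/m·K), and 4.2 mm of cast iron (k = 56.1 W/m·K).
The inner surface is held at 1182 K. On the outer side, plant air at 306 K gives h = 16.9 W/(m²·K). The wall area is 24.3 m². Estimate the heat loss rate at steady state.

Series thermal resistances:
R_magnesite brick = L/(kA) = 0.125/(3.13×24.3) = 0.001643 K/W
R_castable refractory = L/(kA) = 0.08/(1.25×24.3) = 0.002634 K/W
R_cellular glass = L/(kA) = 0.135/(0.0468×24.3) = 0.1187 K/W
R_cast iron = L/(kA) = 0.0042/(56.1×24.3) = 3.081×10^-6 K/W
R_outer film = 1/(h_o·A) = 1/(16.9×24.3) = 0.002435 K/W
R_total = 0.1254 K/W
Q = ΔT / R_total = 876 / 0.1254

Q ≈ 6980 W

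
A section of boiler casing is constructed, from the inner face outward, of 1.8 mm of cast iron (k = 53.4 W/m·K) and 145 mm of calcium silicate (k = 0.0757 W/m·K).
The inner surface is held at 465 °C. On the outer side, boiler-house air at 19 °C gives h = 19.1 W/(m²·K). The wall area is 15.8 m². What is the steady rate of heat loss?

Model the wall as resistances in series:
R_cast iron = L/(kA) = 0.0018/(53.4×15.8) = 2.133×10^-6 K/W
R_calcium silicate = L/(kA) = 0.145/(0.0757×15.8) = 0.1212 K/W
R_outer film = 1/(h_o·A) = 1/(19.1×15.8) = 0.003314 K/W
R_total = 0.1245 K/W
Q = ΔT / R_total = 446 / 0.1245

Q ≈ 3580 W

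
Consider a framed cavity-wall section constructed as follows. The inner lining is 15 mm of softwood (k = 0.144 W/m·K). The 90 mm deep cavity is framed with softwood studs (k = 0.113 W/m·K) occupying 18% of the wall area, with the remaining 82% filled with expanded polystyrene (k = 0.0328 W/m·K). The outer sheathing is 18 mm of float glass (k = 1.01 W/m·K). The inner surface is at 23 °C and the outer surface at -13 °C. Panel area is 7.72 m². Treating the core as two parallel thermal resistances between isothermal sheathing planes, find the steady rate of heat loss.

Sheathing layers in series; stud and cavity paths in parallel between them.
R_inner = 0.015/(0.144×7.72) = 0.01349 K/W
R_stud  = 0.09/(0.113×0.18×7.72) = 0.5732 K/W
R_cav   = 0.09/(0.0328×0.82×7.72) = 0.4334 K/W
1/R_core = 1/R_stud + 1/R_cav → R_core = 0.2468 K/W
R_outer = 0.018/(1.01×7.72) = 0.002309 K/W
R_total = 0.2626 K/W
Q = ΔT/R_total = 36/0.2626

Q ≈ 137 W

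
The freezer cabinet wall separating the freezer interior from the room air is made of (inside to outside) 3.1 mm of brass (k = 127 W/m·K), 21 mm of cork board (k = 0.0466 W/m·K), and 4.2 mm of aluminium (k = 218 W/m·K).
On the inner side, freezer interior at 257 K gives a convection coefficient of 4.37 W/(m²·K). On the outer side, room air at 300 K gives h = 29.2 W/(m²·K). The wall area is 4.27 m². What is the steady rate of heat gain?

Q ≈ 257 W

Using the resistance-network approach (series):
R_inner film = 1/(h_i·A) = 1/(4.37×4.27) = 0.05359 K/W
R_brass = L/(kA) = 0.0031/(127×4.27) = 5.716×10^-6 K/W
R_cork board = L/(kA) = 0.021/(0.0466×4.27) = 0.1055 K/W
R_aluminium = L/(kA) = 0.0042/(218×4.27) = 4.512×10^-6 K/W
R_outer film = 1/(h_o·A) = 1/(29.2×4.27) = 0.00802 K/W
R_total = 0.1672 K/W
Q = ΔT / R_total = 43 / 0.1672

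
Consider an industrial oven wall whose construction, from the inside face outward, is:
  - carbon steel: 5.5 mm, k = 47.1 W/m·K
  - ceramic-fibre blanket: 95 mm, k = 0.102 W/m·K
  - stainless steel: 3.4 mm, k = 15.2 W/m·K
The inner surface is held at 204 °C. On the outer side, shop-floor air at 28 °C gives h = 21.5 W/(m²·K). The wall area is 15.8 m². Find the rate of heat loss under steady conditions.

Q ≈ 2840 W

Treating each layer as a thermal resistance in series:
R_carbon steel = L/(kA) = 0.0055/(47.1×15.8) = 7.391×10^-6 K/W
R_ceramic-fibre blanket = L/(kA) = 0.095/(0.102×15.8) = 0.05895 K/W
R_stainless steel = L/(kA) = 0.0034/(15.2×15.8) = 1.416×10^-5 K/W
R_outer film = 1/(h_o·A) = 1/(21.5×15.8) = 0.002944 K/W
R_total = 0.06191 K/W
Q = ΔT / R_total = 176 / 0.06191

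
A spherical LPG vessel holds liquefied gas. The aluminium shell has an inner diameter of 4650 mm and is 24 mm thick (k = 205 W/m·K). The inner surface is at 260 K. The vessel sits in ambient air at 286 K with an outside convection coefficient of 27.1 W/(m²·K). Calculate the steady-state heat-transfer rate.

Spherical conduction: R = (1/r_in − 1/r_out)/(4πk) per layer; series-sum.
R_aluminium shell = (1/2.325 − 1/2.349)/(4π×205) = 1.706×10^-6 K/W
R_outer film = 1/(h·4πr_o²) = 1/(27.1×4π×2.349²) = 5.322×10^-4 K/W
R_total = 5.339×10^-4 K/W
Q = ΔT/R_total = 26/5.339×10^-4

Q ≈ 48700 W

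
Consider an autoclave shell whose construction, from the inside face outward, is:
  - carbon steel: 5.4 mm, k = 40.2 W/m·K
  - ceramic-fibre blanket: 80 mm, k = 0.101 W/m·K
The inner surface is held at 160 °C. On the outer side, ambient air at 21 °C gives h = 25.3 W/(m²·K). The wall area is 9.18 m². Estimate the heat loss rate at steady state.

Q ≈ 1530 W

Thermal resistances in series:
R_carbon steel = L/(kA) = 0.0054/(40.2×9.18) = 1.463×10^-5 K/W
R_ceramic-fibre blanket = L/(kA) = 0.08/(0.101×9.18) = 0.08628 K/W
R_outer film = 1/(h_o·A) = 1/(25.3×9.18) = 0.004306 K/W
R_total = 0.0906 K/W
Q = ΔT / R_total = 139 / 0.0906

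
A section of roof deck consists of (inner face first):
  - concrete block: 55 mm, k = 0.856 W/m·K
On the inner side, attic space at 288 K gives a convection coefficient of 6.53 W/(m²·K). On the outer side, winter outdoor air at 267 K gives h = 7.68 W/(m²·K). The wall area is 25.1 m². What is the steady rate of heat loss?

Model the wall as resistances in series:
R_inner film = 1/(h_i·A) = 1/(6.53×25.1) = 0.006101 K/W
R_concrete block = L/(kA) = 0.055/(0.856×25.1) = 0.00256 K/W
R_outer film = 1/(h_o·A) = 1/(7.68×25.1) = 0.005188 K/W
R_total = 0.01385 K/W
Q = ΔT / R_total = 21 / 0.01385

Q ≈ 1520 W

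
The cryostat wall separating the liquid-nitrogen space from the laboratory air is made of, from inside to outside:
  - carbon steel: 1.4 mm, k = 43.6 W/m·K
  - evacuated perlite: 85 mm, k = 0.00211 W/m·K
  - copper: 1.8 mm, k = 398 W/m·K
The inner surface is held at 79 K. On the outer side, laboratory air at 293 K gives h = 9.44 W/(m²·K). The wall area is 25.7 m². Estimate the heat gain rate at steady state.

Q ≈ 136 W

Treating each layer as a thermal resistance in series:
R_carbon steel = L/(kA) = 0.0014/(43.6×25.7) = 1.249×10^-6 K/W
R_evacuated perlite = L/(kA) = 0.085/(0.00211×25.7) = 1.567 K/W
R_copper = L/(kA) = 0.0018/(398×25.7) = 1.76×10^-7 K/W
R_outer film = 1/(h_o·A) = 1/(9.44×25.7) = 0.004122 K/W
R_total = 1.572 K/W
Q = ΔT / R_total = 214 / 1.572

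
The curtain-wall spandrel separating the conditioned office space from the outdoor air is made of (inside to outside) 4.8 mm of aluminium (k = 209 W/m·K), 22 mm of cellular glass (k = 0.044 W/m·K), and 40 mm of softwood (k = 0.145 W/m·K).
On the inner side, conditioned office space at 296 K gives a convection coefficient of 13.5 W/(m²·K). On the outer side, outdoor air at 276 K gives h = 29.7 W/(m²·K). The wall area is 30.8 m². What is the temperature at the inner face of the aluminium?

T ≈ 294 K

Thermal resistances in series:
R_inner film = 1/(h_i·A) = 1/(13.5×30.8) = 0.002405 K/W
R_aluminium = L/(kA) = 0.0048/(209×30.8) = 7.457×10^-7 K/W
R_cellular glass = L/(kA) = 0.022/(0.044×30.8) = 0.01623 K/W
R_softwood = L/(kA) = 0.04/(0.145×30.8) = 0.008957 K/W
R_outer film = 1/(h_o·A) = 1/(29.7×30.8) = 0.001093 K/W
R_total = 0.02869 K/W;  Q = ΔT/R_total = 20/0.02869 = 697.1 W
T_interface = T_inner − Q·ΣR(inner→interface) = 296 − 697×0.002405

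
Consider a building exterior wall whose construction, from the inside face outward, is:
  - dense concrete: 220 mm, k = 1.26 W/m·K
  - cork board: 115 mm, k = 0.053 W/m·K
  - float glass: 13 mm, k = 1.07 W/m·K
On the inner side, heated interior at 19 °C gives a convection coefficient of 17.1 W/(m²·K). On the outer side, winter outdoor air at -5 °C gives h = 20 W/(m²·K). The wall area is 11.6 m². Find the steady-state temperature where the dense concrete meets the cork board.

Treating each layer as a thermal resistance in series:
R_inner film = 1/(h_i·A) = 1/(17.1×11.6) = 0.005041 K/W
R_dense concrete = L/(kA) = 0.22/(1.26×11.6) = 0.01505 K/W
R_cork board = L/(kA) = 0.115/(0.053×11.6) = 0.1871 K/W
R_float glass = L/(kA) = 0.013/(1.07×11.6) = 0.001047 K/W
R_outer film = 1/(h_o·A) = 1/(20×11.6) = 0.00431 K/W
R_total = 0.2125 K/W;  Q = ΔT/R_total = 24/0.2125 = 112.9 W
T_interface = T_inner − Q·ΣR(inner→interface) = 19 − 113×0.02009

T ≈ 16.7 °C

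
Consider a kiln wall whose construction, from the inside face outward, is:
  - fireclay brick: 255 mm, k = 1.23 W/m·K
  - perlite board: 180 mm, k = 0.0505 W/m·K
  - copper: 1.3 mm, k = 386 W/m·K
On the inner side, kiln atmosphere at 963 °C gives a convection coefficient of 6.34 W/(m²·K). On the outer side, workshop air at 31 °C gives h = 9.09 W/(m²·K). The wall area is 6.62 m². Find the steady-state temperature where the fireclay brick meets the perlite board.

T ≈ 879 °C

Treating each layer as a thermal resistance in series:
R_inner film = 1/(h_i·A) = 1/(6.34×6.62) = 0.02383 K/W
R_fireclay brick = L/(kA) = 0.255/(1.23×6.62) = 0.03132 K/W
R_perlite board = L/(kA) = 0.18/(0.0505×6.62) = 0.5384 K/W
R_copper = L/(kA) = 0.0013/(386×6.62) = 5.087×10^-7 K/W
R_outer film = 1/(h_o·A) = 1/(9.09×6.62) = 0.01662 K/W
R_total = 0.6102 K/W;  Q = ΔT/R_total = 932/0.6102 = 1527 W
T_interface = T_inner − Q·ΣR(inner→interface) = 963 − 1530×0.05514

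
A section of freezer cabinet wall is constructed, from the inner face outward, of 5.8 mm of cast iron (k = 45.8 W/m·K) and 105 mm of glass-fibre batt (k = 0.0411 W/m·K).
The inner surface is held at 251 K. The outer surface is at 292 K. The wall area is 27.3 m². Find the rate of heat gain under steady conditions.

Q ≈ 438 W

Treating each layer as a thermal resistance in series:
R_cast iron = L/(kA) = 0.0058/(45.8×27.3) = 4.639×10^-6 K/W
R_glass-fibre batt = L/(kA) = 0.105/(0.0411×27.3) = 0.09358 K/W
R_total = 0.09359 K/W
Q = ΔT / R_total = 41 / 0.09359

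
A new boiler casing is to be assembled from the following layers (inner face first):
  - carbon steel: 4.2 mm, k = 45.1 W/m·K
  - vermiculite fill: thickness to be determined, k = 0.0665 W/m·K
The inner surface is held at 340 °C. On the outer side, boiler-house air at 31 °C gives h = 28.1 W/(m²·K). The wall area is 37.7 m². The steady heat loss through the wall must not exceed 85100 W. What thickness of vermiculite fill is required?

Model the wall as resistances in series:
R_carbon steel = L/(kA) = 0.0042/(45.1×37.7) = 2.47×10^-6 K/W
R_outer film = 1/(h_o·A) = 1/(28.1×37.7) = 9.44×10^-4 K/W
Sum of the known resistances R_other = 9.464×10^-4 K/W
Required total resistance R_tot = ΔT/Q_allow = 309/85100 = 0.003631 K/W
R_vermiculite fill = R_tot − R_other = 0.002685 K/W
L = R·k·A = 0.002685×0.0665×37.7

L ≈ 6.73 mm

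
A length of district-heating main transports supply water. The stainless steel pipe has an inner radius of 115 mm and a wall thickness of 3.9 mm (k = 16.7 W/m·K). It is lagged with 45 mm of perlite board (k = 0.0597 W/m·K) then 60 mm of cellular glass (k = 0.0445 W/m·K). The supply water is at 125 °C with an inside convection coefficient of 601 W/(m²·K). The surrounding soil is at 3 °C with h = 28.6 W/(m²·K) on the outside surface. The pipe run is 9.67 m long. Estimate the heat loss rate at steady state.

Q ≈ 590 W

Treating each annulus and film as a series resistance:
R_inner film = 1/(h_i·2πr₁L) = 1/(601×2π×0.115×9.67) = 2.381×10^-4 K/W
R_stainless steel pipe wall = ln(118.9/115)/(2π×16.7×9.67) = 3.287×10^-5 K/W
R_perlite board = ln(163.9/118.9)/(2π×0.0597×9.67) = 0.08849 K/W
R_cellular glass = ln(223.9/163.9)/(2π×0.0445×9.67) = 0.1154 K/W
R_outer film = 1/(h_o·2πr_oL) = 1/(28.6×2π×0.2239×9.67) = 0.00257 K/W
R_total = 0.2067 K/W
Q = ΔT/R_total = 122/0.2067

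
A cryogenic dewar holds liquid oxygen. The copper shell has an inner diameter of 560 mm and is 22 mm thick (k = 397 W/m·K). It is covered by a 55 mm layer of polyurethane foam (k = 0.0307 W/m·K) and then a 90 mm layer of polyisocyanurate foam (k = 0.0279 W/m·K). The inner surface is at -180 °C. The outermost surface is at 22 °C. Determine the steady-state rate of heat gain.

Q ≈ 68.9 W

Spherical conduction: R = (1/r_in − 1/r_out)/(4πk) per layer; series-sum.
R_copper shell = (1/0.28 − 1/0.302)/(4π×397) = 5.215×10^-5 K/W
R_polyurethane foam = (1/0.302 − 1/0.357)/(4π×0.0307) = 1.322 K/W
R_polyisocyanurate foam = (1/0.357 − 1/0.447)/(4π×0.0279) = 1.609 K/W
R_total = 2.931 K/W
Q = ΔT/R_total = 202/2.931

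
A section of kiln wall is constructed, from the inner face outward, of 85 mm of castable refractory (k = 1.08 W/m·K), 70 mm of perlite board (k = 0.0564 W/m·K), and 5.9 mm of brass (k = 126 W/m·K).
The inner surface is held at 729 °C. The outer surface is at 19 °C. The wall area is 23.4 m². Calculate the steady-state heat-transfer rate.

Model the wall as resistances in series:
R_castable refractory = L/(kA) = 0.085/(1.08×23.4) = 0.003363 K/W
R_perlite board = L/(kA) = 0.07/(0.0564×23.4) = 0.05304 K/W
R_brass = L/(kA) = 0.0059/(126×23.4) = 2.001×10^-6 K/W
R_total = 0.05641 K/W
Q = ΔT / R_total = 710 / 0.05641

Q ≈ 12600 W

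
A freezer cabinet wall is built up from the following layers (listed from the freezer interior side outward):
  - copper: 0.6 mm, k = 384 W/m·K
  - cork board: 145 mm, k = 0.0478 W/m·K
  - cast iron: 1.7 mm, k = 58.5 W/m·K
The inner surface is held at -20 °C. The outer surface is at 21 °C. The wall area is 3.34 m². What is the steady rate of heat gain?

Q ≈ 45.1 W

Model the wall as resistances in series:
R_copper = L/(kA) = 0.0006/(384×3.34) = 4.678×10^-7 K/W
R_cork board = L/(kA) = 0.145/(0.0478×3.34) = 0.9082 K/W
R_cast iron = L/(kA) = 0.0017/(58.5×3.34) = 8.701×10^-6 K/W
R_total = 0.9082 K/W
Q = ΔT / R_total = 41 / 0.9082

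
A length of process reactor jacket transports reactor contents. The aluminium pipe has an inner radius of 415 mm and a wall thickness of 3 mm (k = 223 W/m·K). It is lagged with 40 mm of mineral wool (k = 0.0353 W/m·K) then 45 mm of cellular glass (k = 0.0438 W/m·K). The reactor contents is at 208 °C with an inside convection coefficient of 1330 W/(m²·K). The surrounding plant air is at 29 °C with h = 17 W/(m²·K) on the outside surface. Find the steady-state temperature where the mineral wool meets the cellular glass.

For a radial system each layer contributes R = ln(r_out/r_in)/(2πkL); films add R = 1/(hA).
R_inner film = 1/(h_i·2πr₁L) = 1/(1330×2π×0.415×1) = 2.884×10^-4 K/W
R_aluminium pipe wall = ln(418/415)/(2π×223×1) = 5.141×10^-6 K/W
R_mineral wool = ln(458/418)/(2π×0.0353×1) = 0.412 K/W
R_cellular glass = ln(503/458)/(2π×0.0438×1) = 0.3406 K/W
R_outer film = 1/(h_o·2πr_oL) = 1/(17×2π×0.503×1) = 0.01861 K/W
R_total = 0.7715 K/W
Q = ΔT/R_total = 179/0.7715
Q = 232 W/m
T_interface = T_inner − Q·ΣR(inner→interface) = 208 − 232×0.4123

T ≈ 112 °C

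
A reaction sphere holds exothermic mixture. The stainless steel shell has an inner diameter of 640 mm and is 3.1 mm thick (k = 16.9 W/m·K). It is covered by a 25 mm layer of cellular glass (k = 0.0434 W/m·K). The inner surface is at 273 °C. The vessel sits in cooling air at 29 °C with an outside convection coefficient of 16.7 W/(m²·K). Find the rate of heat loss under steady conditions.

Q ≈ 546 W

Radial (spherical) resistances in series:
R_stainless steel shell = (1/0.32 − 1/0.3231)/(4π×16.9) = 1.412×10^-4 K/W
R_cellular glass = (1/0.3231 − 1/0.3481)/(4π×0.0434) = 0.4076 K/W
R_outer film = 1/(h·4πr_o²) = 1/(16.7×4π×0.3481²) = 0.03932 K/W
R_total = 0.447 K/W
Q = ΔT/R_total = 244/0.447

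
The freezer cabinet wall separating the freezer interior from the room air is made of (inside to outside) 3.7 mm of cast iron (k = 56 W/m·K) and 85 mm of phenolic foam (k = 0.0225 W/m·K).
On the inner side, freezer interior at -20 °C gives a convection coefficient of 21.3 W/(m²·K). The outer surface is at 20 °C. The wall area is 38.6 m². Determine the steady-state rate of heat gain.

Series thermal resistances:
R_inner film = 1/(h_i·A) = 1/(21.3×38.6) = 0.001216 K/W
R_cast iron = L/(kA) = 0.0037/(56×38.6) = 1.712×10^-6 K/W
R_phenolic foam = L/(kA) = 0.085/(0.0225×38.6) = 0.09787 K/W
R_total = 0.09909 K/W
Q = ΔT / R_total = 40 / 0.09909

Q ≈ 404 W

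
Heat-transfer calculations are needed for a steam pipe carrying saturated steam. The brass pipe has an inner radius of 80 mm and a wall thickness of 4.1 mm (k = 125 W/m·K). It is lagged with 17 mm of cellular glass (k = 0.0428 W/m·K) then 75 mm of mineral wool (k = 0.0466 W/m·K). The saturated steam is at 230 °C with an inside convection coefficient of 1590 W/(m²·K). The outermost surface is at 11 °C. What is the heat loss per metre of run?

q′ ≈ 84.8 W/m

Radial resistances (cylindrical: R_cond = ln(r_o/r_i)/(2πkL), R_conv = 1/(h·2πrL)):
R_inner film = 1/(h_i·2πr₁L) = 1/(1590×2π×0.08×1) = 0.001251 K/W
R_brass pipe wall = ln(84.1/80)/(2π×125×1) = 6.364×10^-5 K/W
R_cellular glass = ln(101.1/84.1)/(2π×0.0428×1) = 0.6846 K/W
R_mineral wool = ln(176.1/101.1)/(2π×0.0466×1) = 1.895 K/W
R_total = 2.581 K/W
Q = ΔT/R_total = 219/2.581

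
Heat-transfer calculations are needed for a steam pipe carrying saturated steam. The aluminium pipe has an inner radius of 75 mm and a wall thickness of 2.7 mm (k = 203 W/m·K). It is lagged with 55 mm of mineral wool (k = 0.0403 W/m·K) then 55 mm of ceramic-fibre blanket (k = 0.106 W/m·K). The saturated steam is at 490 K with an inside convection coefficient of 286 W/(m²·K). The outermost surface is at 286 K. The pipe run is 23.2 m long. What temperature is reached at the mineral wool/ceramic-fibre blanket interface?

T ≈ 326 K

For a radial system each layer contributes R = ln(r_out/r_in)/(2πkL); films add R = 1/(hA).
R_inner film = 1/(h_i·2πr₁L) = 1/(286×2π×0.075×23.2) = 3.198×10^-4 K/W
R_aluminium pipe wall = ln(77.7/75)/(2π×203×23.2) = 1.195×10^-6 K/W
R_mineral wool = ln(132.7/77.7)/(2π×0.0403×23.2) = 0.09111 K/W
R_ceramic-fibre blanket = ln(187.7/132.7)/(2π×0.106×23.2) = 0.02244 K/W
R_total = 0.1139 K/W
Q = ΔT/R_total = 204/0.1139
Q = 1790 W
T_interface = T_inner − Q·ΣR(inner→interface) = 490 − 1790×0.09143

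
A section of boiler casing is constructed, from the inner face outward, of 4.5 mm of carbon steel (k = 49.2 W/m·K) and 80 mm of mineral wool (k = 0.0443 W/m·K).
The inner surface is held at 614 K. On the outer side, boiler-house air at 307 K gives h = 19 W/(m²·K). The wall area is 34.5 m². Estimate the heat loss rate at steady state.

Model the wall as resistances in series:
R_carbon steel = L/(kA) = 0.0045/(49.2×34.5) = 2.651×10^-6 K/W
R_mineral wool = L/(kA) = 0.08/(0.0443×34.5) = 0.05234 K/W
R_outer film = 1/(h_o·A) = 1/(19×34.5) = 0.001526 K/W
R_total = 0.05387 K/W
Q = ΔT / R_total = 307 / 0.05387

Q ≈ 5700 W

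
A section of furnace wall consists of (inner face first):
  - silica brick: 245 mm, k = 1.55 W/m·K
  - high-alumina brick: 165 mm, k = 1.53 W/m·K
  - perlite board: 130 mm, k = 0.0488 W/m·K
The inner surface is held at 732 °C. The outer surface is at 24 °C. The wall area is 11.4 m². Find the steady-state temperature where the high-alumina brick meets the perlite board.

T ≈ 668 °C

Series thermal resistances:
R_silica brick = L/(kA) = 0.245/(1.55×11.4) = 0.01387 K/W
R_high-alumina brick = L/(kA) = 0.165/(1.53×11.4) = 0.00946 K/W
R_perlite board = L/(kA) = 0.13/(0.0488×11.4) = 0.2337 K/W
R_total = 0.257 K/W;  Q = ΔT/R_total = 708/0.257 = 2755 W
T_interface = T_inner − Q·ΣR(inner→interface) = 732 − 2750×0.02333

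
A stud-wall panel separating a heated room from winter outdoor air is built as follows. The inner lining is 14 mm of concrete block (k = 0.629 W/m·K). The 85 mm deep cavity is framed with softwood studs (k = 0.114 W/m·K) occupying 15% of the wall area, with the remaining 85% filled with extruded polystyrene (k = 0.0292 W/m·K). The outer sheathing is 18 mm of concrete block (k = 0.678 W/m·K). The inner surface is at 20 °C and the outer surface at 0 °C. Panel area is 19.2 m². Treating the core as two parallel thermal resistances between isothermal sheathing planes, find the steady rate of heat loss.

Q ≈ 185 W

Sheathing layers in series; stud and cavity paths in parallel between them.
R_inner = 0.014/(0.629×19.2) = 0.001159 K/W
R_stud  = 0.085/(0.114×0.15×19.2) = 0.2589 K/W
R_cav   = 0.085/(0.0292×0.85×19.2) = 0.1784 K/W
1/R_core = 1/R_stud + 1/R_cav → R_core = 0.1056 K/W
R_outer = 0.018/(0.678×19.2) = 0.001383 K/W
R_total = 0.1081 K/W
Q = ΔT/R_total = 20/0.1081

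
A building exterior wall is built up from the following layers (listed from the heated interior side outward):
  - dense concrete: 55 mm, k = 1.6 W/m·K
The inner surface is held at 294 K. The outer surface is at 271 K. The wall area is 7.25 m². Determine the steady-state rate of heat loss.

Thermal resistances in series:
R_dense concrete = L/(kA) = 0.055/(1.6×7.25) = 0.004741 K/W
R_total = 0.004741 K/W
Q = ΔT / R_total = 23 / 0.004741

Q ≈ 4850 W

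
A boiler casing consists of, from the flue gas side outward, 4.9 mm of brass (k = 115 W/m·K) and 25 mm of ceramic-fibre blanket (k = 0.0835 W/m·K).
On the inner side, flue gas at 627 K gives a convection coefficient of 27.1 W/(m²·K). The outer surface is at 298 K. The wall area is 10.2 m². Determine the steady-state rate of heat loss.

Treating each layer as a thermal resistance in series:
R_inner film = 1/(h_i·A) = 1/(27.1×10.2) = 0.003618 K/W
R_brass = L/(kA) = 0.0049/(115×10.2) = 4.177×10^-6 K/W
R_ceramic-fibre blanket = L/(kA) = 0.025/(0.0835×10.2) = 0.02935 K/W
R_total = 0.03297 K/W
Q = ΔT / R_total = 329 / 0.03297

Q ≈ 9980 W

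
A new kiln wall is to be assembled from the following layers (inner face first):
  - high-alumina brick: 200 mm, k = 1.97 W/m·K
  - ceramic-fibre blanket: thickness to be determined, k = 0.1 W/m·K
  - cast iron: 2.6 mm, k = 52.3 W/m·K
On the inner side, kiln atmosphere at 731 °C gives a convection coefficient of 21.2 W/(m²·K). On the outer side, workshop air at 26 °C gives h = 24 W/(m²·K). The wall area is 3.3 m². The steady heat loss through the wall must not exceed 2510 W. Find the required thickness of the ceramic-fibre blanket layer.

Thermal resistances in series:
R_inner film = 1/(h_i·A) = 1/(21.2×3.3) = 0.01429 K/W
R_high-alumina brick = L/(kA) = 0.2/(1.97×3.3) = 0.03076 K/W
R_cast iron = L/(kA) = 0.0026/(52.3×3.3) = 1.506×10^-5 K/W
R_outer film = 1/(h_o·A) = 1/(24×3.3) = 0.01263 K/W
Sum of the known resistances R_other = 0.0577 K/W
Required total resistance R_tot = ΔT/Q_allow = 705/2510 = 0.2809 K/W
R_ceramic-fibre blanket = R_tot − R_other = 0.2232 K/W
L = R·k·A = 0.2232×0.1×3.3

L ≈ 73.6 mm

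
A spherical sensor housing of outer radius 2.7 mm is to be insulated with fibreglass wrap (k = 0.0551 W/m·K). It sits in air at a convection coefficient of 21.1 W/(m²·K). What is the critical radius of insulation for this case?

For a sphere r_cr = 2k/h = 2×0.0551/21.1
r_cr = 5.22 mm; since the bare radius (2.7 mm) is below r_cr, adding a thin layer of insulation will *increase* heat loss.

r_cr ≈ 5.22 mm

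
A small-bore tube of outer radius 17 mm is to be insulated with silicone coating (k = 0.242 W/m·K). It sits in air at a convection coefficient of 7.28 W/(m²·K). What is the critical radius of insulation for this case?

For a cylinder r_cr = k/h = 0.242/7.28
r_cr = 33.2 mm; since the bare radius (17 mm) is below r_cr, adding a thin layer of insulation will *increase* heat loss.

r_cr ≈ 33.2 mm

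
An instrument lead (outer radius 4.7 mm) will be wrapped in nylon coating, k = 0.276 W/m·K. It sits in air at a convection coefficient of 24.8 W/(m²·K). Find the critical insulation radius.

For a cylinder r_cr = k/h = 0.276/24.8
r_cr = 11.1 mm; since the bare radius (4.7 mm) is below r_cr, adding a thin layer of insulation will *increase* heat loss.

r_cr ≈ 11.1 mm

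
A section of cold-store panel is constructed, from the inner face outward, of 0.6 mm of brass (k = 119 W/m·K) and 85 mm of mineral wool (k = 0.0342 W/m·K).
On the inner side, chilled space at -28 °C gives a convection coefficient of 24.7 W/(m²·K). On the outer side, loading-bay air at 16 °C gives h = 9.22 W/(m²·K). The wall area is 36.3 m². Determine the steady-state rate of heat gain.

Q ≈ 606 W

Series thermal resistances:
R_inner film = 1/(h_i·A) = 1/(24.7×36.3) = 0.001115 K/W
R_brass = L/(kA) = 0.0006/(119×36.3) = 1.389×10^-7 K/W
R_mineral wool = L/(kA) = 0.085/(0.0342×36.3) = 0.06847 K/W
R_outer film = 1/(h_o·A) = 1/(9.22×36.3) = 0.002988 K/W
R_total = 0.07257 K/W
Q = ΔT / R_total = 44 / 0.07257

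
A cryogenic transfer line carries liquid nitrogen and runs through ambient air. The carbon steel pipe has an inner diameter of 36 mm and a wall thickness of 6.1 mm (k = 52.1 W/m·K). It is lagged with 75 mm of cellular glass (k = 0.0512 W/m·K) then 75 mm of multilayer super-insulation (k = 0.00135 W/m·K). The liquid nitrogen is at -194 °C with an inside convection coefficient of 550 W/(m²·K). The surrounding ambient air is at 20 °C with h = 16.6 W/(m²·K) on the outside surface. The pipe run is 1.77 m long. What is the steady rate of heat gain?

Q ≈ 5.34 W

Per-layer cylindrical resistances, series-summed:
R_inner film = 1/(h_i·2πr₁L) = 1/(550×2π×0.018×1.77) = 0.009083 K/W
R_carbon steel pipe wall = ln(24.1/18)/(2π×52.1×1.77) = 5.037×10^-4 K/W
R_cellular glass = ln(99.1/24.1)/(2π×0.0512×1.77) = 2.483 K/W
R_multilayer super-insulation = ln(174.1/99.1)/(2π×0.00135×1.77) = 37.53 K/W
R_outer film = 1/(h_o·2πr_oL) = 1/(16.6×2π×0.1741×1.77) = 0.03111 K/W
R_total = 40.06 K/W
Q = ΔT/R_total = 214/40.06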